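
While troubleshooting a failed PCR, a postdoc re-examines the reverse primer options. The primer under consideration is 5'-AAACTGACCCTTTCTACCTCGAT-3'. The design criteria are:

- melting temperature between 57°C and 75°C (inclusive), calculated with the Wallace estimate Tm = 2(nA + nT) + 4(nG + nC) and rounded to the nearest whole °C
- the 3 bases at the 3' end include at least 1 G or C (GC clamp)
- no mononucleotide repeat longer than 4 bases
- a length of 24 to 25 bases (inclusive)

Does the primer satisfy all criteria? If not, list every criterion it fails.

Base counts: A=6, T=7, G=2, C=8 (length 23).
Tm: Tm = 2·13 + 4·10 = 66°C ✓
GC clamp: 3' end GAT has 1 G/C ✓
homopolymer run: longest run = 3 ✓
length: length 23, outside 24–25 ✗

Fails: length.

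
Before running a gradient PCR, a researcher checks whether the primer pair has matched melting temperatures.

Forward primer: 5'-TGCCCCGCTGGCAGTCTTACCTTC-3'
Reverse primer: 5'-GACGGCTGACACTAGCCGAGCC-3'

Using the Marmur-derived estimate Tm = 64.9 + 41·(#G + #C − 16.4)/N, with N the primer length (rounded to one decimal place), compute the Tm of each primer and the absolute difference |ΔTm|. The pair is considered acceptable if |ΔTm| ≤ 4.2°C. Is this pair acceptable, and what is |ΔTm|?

Forward: G+C = 15, N = 24 → Tm = 64.9 + 41·(15 − 16.4)/24 = 62.5°C.
Reverse: G+C = 15, N = 22 → Tm = 64.9 + 41·(15 − 16.4)/22 = 62.3°C.
|ΔTm| = |62.5 − 62.3| = 0.2°C, ≤ 4.2°C.

|ΔTm| = 0.2°C; the pair is acceptable.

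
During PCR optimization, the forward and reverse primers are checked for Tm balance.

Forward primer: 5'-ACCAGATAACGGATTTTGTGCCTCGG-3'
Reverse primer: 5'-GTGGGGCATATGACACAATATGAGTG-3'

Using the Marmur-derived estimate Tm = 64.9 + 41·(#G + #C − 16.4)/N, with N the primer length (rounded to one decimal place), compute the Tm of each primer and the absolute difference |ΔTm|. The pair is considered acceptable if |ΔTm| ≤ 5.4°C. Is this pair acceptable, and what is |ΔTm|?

|ΔTm| = 1.5°C; the pair is acceptable.

Forward: G+C = 13, N = 26 → Tm = 64.9 + 41·(13 − 16.4)/26 = 59.5°C.
Reverse: G+C = 12, N = 26 → Tm = 64.9 + 41·(12 − 16.4)/26 = 58.0°C.
|ΔTm| = |59.5 − 58.0| = 1.5°C, ≤ 5.4°C.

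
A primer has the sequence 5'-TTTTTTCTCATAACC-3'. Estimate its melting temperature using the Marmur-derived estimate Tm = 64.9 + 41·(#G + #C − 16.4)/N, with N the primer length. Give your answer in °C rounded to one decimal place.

31.0°C

Base counts: A=3, T=8, G=0, C=4; G+C = 4, N = 15.
Tm = 64.9 + 41·(4 − 16.4)/15 = 64.9 + -508.40/15 = 31.0°C.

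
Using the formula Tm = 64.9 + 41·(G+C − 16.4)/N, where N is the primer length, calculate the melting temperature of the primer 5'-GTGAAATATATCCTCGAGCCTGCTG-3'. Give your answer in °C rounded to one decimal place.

57.7°C

Base counts: A=6, T=7, G=6, C=6; G+C = 12, N = 25.
Tm = 64.9 + 41·(12 − 16.4)/25 = 64.9 + -180.40/25 = 57.7°C.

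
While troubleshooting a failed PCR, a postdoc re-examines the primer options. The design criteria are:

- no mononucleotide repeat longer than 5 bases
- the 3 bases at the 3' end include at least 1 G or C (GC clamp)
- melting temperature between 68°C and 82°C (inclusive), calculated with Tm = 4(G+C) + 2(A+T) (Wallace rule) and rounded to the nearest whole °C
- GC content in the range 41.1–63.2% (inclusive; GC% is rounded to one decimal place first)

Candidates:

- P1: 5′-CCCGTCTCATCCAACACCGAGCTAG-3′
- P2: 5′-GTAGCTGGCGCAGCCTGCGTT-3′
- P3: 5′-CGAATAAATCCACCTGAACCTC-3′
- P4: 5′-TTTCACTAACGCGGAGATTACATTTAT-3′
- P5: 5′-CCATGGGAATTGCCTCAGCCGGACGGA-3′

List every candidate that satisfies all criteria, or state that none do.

P1 (25 nt, A=6 T=4 G=4 C=11): longest run = 3 ✓; 3' end TAG has 1 G/C ✓; Tm = 2·10 + 4·15 = 80°C ✓; GC 15/25 = 60.0% ✓ — passes.
P2 (21 nt, A=2 T=5 G=8 C=6): longest run = 2 ✓; 3' end GTT has 1 G/C ✓; Tm = 2·7 + 4·14 = 70°C ✓; GC 14/21 = 66.7%, outside 41.1–63.2% ✗ — fails.
P3 (22 nt, A=8 T=4 G=2 C=8): longest run = 3 ✓; 3' end CTC has 2 G/C ✓; Tm = 2·12 + 4·10 = 64°C, outside 68–82°C ✗; GC 10/22 = 45.5% ✓ — fails.
P4 (27 nt, A=8 T=10 G=4 C=5): longest run = 3 ✓; 3' end TAT has 0 G/C, need ≥1 ✗; Tm = 2·18 + 4·9 = 72°C ✓; GC 9/27 = 33.3%, outside 41.1–63.2% ✗ — fails.
P5 (27 nt, A=6 T=4 G=9 C=8): longest run = 3 ✓; 3' end GGA has 2 G/C ✓; Tm = 2·10 + 4·17 = 88°C, outside 68–82°C ✗; GC 17/27 = 63.0% ✓ — fails.

P1 only.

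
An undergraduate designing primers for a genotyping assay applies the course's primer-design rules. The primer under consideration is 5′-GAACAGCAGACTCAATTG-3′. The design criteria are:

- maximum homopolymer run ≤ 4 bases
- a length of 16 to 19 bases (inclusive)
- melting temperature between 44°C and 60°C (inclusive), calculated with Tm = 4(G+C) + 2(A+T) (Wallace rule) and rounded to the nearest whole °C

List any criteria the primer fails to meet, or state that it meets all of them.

Base counts: A=7, T=3, G=4, C=4 (length 18).
homopolymer run: longest run = 2 ✓
length: length 18 ✓
Tm: Tm = 2·10 + 4·8 = 52°C ✓

Meets all criteria.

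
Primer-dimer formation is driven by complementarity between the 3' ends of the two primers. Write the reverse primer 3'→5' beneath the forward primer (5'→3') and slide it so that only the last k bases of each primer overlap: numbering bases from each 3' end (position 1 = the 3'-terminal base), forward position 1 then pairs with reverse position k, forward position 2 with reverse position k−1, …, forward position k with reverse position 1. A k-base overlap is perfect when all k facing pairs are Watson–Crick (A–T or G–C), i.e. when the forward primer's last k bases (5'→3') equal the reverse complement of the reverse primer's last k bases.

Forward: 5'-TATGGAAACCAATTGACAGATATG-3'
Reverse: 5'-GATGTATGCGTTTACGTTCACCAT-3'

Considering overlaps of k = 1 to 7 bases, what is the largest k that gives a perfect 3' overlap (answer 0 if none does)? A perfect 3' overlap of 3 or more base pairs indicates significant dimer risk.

Last 7 bases (5'→3') — forward …AGATATG, reverse …TCACCAT.
Reverse complement of the reverse primer's last 7 bases: ATGGTGA; its first k bases are the reverse complement of the reverse primer's last k bases, so a perfect k-base overlap needs the forward primer's last k bases to equal them.
Comparing (forward last k vs required): k=1: G vs A ✗; k=2: TG vs AT ✗; k=3: ATG vs ATG ✓; k=4: TATG vs ATGG ✗; k=5: ATATG vs ATGGT ✗; k=6: GATATG vs ATGGTG ✗; k=7: AGATATG vs ATGGTGA ✗.
Only k = 3 is perfect, so the longest perfect 3' overlap is 3.

Longest perfect overlap: 3 complementary base pairs; significant dimer risk (threshold 3).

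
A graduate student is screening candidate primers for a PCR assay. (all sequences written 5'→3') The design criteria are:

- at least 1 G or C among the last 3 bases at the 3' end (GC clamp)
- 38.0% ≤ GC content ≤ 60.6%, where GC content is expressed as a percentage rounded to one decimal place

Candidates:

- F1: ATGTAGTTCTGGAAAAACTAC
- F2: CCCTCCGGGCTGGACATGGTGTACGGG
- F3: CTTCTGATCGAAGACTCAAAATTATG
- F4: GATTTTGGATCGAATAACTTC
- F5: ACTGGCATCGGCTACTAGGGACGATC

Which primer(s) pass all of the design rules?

F5 only.

F1 (21 nt, A=8 T=6 G=4 C=3): 3' end TAC has 1 G/C ✓; GC 7/21 = 33.3%, outside 38.0–60.6% ✗ — fails.
F2 (27 nt, A=3 T=5 G=11 C=8): 3' end GGG has 3 G/C ✓; GC 19/27 = 70.4%, outside 38.0–60.6% ✗ — fails.
F3 (26 nt, A=9 T=8 G=4 C=5): 3' end ATG has 1 G/C ✓; GC 9/26 = 34.6%, outside 38.0–60.6% ✗ — fails.
F4 (21 nt, A=6 T=8 G=4 C=3): 3' end TTC has 1 G/C ✓; GC 7/21 = 33.3%, outside 38.0–60.6% ✗ — fails.
F5 (26 nt, A=6 T=5 G=8 C=7): 3' end ATC has 1 G/C ✓; GC 15/26 = 57.7% ✓ — passes.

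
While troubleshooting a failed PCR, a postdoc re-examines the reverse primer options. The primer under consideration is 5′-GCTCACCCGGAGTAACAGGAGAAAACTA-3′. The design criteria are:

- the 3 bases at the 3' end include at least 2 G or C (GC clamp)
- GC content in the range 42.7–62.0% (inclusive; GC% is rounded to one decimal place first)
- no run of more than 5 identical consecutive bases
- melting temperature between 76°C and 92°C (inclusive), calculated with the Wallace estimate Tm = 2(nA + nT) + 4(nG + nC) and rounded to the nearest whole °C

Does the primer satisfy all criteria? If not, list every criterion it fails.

Base counts: A=11, T=3, G=7, C=7 (length 28).
GC clamp: 3' end CTA has 1 G/C, need ≥2 ✗
GC content: GC 14/28 = 50.0% ✓
homopolymer run: longest run = 4 ✓
Tm: Tm = 2·14 + 4·14 = 84°C ✓

Fails: GC clamp.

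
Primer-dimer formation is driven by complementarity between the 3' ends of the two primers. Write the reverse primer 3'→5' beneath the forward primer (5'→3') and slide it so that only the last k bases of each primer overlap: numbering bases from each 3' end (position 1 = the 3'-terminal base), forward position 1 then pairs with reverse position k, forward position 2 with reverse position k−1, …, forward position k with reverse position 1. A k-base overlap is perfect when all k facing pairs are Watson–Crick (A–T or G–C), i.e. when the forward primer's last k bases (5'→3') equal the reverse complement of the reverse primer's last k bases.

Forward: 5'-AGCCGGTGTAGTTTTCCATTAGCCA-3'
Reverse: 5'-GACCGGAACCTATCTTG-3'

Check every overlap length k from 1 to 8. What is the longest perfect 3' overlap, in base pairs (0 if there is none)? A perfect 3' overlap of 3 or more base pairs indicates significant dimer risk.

Last 8 bases (5'→3') — forward …ATTAGCCA, reverse …CTATCTTG.
Reverse complement of the reverse primer's last 8 bases: CAAGATAG; its first k bases are the reverse complement of the reverse primer's last k bases, so a perfect k-base overlap needs the forward primer's last k bases to equal them.
Comparing (forward last k vs required): k=1: A vs C ✗; k=2: CA vs CA ✓; k=3: CCA vs CAA ✗; k=4: GCCA vs CAAG ✗; k=5: AGCCA vs CAAGA ✗; k=6: TAGCCA vs CAAGAT ✗; k=7: TTAGCCA vs CAAGATA ✗; k=8: ATTAGCCA vs CAAGATAG ✗.
Only k = 2 is perfect, so the longest perfect 3' overlap is 2.

Longest perfect overlap: 2 complementary base pairs; below the dimer-risk threshold (threshold 3).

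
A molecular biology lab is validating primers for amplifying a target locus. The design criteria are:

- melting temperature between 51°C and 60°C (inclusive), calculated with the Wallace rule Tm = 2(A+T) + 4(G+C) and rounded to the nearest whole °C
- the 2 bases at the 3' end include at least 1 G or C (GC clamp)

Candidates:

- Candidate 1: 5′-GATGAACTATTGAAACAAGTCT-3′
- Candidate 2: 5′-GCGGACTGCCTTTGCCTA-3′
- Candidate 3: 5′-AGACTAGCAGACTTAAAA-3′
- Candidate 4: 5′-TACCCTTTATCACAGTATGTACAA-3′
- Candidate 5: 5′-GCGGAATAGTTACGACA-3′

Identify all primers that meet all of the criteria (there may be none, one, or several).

Candidate 1 only.

Candidate 1 (22 nt, A=9 T=6 G=4 C=3): Tm = 2·15 + 4·7 = 58°C ✓; 3' end CT has 1 G/C ✓ — passes.
Candidate 2 (18 nt, A=2 T=5 G=5 C=6): Tm = 2·7 + 4·11 = 58°C ✓; 3' end TA has 0 G/C, need ≥1 ✗ — fails.
Candidate 3 (18 nt, A=9 T=3 G=3 C=3): Tm = 2·12 + 4·6 = 48°C, outside 51–60°C ✗; 3' end AA has 0 G/C, need ≥1 ✗ — fails.
Candidate 4 (24 nt, A=8 T=8 G=2 C=6): Tm = 2·16 + 4·8 = 64°C, outside 51–60°C ✗; 3' end AA has 0 G/C, need ≥1 ✗ — fails.
Candidate 5 (17 nt, A=6 T=3 G=5 C=3): Tm = 2·9 + 4·8 = 50°C, outside 51–60°C ✗; 3' end CA has 1 G/C ✓ — fails.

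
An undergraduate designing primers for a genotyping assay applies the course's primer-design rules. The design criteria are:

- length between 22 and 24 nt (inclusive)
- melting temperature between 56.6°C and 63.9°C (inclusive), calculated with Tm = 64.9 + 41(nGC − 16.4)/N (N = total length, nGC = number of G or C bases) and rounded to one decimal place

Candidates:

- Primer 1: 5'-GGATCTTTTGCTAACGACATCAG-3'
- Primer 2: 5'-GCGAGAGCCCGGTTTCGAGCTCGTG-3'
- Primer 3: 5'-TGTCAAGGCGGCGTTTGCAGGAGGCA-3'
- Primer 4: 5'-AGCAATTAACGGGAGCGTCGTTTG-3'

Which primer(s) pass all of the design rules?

Primer 4 only.

Primer 1 (23 nt, A=6 T=7 G=5 C=5): length 23 ✓; Tm = 64.9 + 41·(10 − 16.4)/23 = 53.5°C, outside 56.6–63.9°C ✗ — fails.
Primer 2 (25 nt, A=3 T=5 G=10 C=7): length 25, outside 22–24 ✗; Tm = 64.9 + 41·(17 − 16.4)/25 = 65.9°C, outside 56.6–63.9°C ✗ — fails.
Primer 3 (26 nt, A=5 T=5 G=11 C=5): length 26, outside 22–24 ✗; Tm = 64.9 + 41·(16 − 16.4)/26 = 64.3°C, outside 56.6–63.9°C ✗ — fails.
Primer 4 (24 nt, A=6 T=6 G=8 C=4): length 24 ✓; Tm = 64.9 + 41·(12 − 16.4)/24 = 57.4°C ✓ — passes.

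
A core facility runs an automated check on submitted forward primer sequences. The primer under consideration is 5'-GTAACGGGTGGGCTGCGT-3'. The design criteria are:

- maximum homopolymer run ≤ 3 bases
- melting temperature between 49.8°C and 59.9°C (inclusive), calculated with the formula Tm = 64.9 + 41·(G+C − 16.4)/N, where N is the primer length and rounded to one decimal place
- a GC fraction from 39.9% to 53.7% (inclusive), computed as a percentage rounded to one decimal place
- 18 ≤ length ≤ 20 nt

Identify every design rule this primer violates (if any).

Fails: GC content.

Base counts: A=2, T=4, G=9, C=3 (length 18).
homopolymer run: longest run = 3 ✓
Tm: Tm = 64.9 + 41·(12 − 16.4)/18 = 54.9°C ✓
GC content: GC 12/18 = 66.7%, outside 39.9–53.7% ✗
length: length 18 ✓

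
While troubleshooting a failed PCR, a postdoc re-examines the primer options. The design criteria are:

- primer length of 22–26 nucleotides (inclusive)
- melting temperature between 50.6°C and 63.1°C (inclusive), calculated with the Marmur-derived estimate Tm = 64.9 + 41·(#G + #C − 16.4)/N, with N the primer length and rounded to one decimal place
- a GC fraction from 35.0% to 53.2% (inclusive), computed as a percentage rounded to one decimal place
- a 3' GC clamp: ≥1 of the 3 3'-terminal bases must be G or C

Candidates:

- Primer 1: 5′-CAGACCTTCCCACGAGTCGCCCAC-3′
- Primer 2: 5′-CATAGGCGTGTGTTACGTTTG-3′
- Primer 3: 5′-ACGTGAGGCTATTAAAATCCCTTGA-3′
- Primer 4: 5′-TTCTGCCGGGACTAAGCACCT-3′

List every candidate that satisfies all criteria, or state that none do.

Primer 3 only.

Primer 1 (24 nt, A=5 T=3 G=4 C=12): length 24 ✓; Tm = 64.9 + 41·(16 − 16.4)/24 = 64.2°C, outside 50.6–63.1°C ✗; GC 16/24 = 66.7%, outside 35.0–53.2% ✗; 3' end CAC has 2 G/C ✓ — fails.
Primer 2 (21 nt, A=3 T=8 G=7 C=3): length 21, outside 22–26 ✗; Tm = 64.9 + 41·(10 − 16.4)/21 = 52.4°C ✓; GC 10/21 = 47.6% ✓; 3' end TTG has 1 G/C ✓ — fails.
Primer 3 (25 nt, A=8 T=7 G=5 C=5): length 25 ✓; Tm = 64.9 + 41·(10 − 16.4)/25 = 54.4°C ✓; GC 10/25 = 40.0% ✓; 3' end TGA has 1 G/C ✓ — passes.
Primer 4 (21 nt, A=4 T=5 G=5 C=7): length 21, outside 22–26 ✗; Tm = 64.9 + 41·(12 − 16.4)/21 = 56.3°C ✓; GC 12/21 = 57.1%, outside 35.0–53.2% ✗; 3' end CCT has 2 G/C ✓ — fails.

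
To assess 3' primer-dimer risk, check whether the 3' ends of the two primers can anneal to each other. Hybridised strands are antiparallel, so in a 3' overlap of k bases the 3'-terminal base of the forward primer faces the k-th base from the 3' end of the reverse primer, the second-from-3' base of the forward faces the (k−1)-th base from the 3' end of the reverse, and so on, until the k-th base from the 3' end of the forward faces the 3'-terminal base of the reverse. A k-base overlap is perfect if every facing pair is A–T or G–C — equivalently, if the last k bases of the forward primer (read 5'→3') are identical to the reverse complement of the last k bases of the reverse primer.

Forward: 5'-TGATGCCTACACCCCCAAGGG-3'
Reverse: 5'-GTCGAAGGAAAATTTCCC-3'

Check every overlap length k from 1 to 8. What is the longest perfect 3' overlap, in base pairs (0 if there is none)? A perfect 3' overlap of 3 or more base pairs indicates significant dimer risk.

Longest perfect overlap: 3 complementary base pairs; significant dimer risk (threshold 3).

Last 8 bases (5'→3') — forward …CCCAAGGG, reverse …AATTTCCC.
Reverse complement of the reverse primer's last 8 bases: GGGAAATT; its first k bases are the reverse complement of the reverse primer's last k bases, so a perfect k-base overlap needs the forward primer's last k bases to equal them.
Comparing (forward last k vs required): k=1: G vs G ✓; k=2: GG vs GG ✓; k=3: GGG vs GGG ✓; k=4: AGGG vs GGGA ✗; k=5: AAGGG vs GGGAA ✗; k=6: CAAGGG vs GGGAAA ✗; k=7: CCAAGGG vs GGGAAAT ✗; k=8: CCCAAGGG vs GGGAAATT ✗.
Perfect overlaps at k = 1, 2, 3; the largest is 3.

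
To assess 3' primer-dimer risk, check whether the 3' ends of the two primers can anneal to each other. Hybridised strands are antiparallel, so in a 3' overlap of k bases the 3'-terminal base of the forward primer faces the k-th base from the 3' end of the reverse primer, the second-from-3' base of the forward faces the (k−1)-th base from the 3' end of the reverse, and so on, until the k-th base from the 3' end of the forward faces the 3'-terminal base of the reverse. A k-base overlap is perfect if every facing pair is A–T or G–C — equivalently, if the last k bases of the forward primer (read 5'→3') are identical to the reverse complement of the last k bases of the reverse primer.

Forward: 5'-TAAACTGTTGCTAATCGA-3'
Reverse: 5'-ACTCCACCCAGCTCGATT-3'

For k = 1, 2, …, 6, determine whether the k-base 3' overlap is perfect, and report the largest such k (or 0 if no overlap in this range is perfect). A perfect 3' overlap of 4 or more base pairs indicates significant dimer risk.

Longest perfect overlap: 6 complementary base pairs; significant dimer risk (threshold 4).

Last 6 bases (5'→3') — forward …AATCGA, reverse …TCGATT.
Reverse complement of the reverse primer's last 6 bases: AATCGA; its first k bases are the reverse complement of the reverse primer's last k bases, so a perfect k-base overlap needs the forward primer's last k bases to equal them.
Comparing (forward last k vs required): k=1: A vs A ✓; k=2: GA vs AA ✗; k=3: CGA vs AAT ✗; k=4: TCGA vs AATC ✗; k=5: ATCGA vs AATCG ✗; k=6: AATCGA vs AATCGA ✓.
Perfect overlaps at k = 1, 6; the largest is 6.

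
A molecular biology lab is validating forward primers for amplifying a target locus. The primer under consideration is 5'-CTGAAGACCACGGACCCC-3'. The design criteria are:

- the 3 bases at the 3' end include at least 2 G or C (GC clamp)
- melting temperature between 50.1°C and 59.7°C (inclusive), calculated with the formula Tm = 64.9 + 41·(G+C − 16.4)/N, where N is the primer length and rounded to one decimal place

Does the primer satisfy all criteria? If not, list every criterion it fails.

Meets all criteria.

Base counts: A=5, T=1, G=4, C=8 (length 18).
GC clamp: 3' end CCC has 3 G/C ✓
Tm: Tm = 64.9 + 41·(12 − 16.4)/18 = 54.9°C ✓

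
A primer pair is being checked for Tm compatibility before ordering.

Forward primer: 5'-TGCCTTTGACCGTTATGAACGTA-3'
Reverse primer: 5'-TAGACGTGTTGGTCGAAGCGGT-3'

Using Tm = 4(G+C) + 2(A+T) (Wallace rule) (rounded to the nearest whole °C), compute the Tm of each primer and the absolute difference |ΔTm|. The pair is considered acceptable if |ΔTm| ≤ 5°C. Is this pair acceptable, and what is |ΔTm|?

|ΔTm| = 2°C; the pair is acceptable.

Forward: A=5 T=8 G=5 C=5 → Tm = 2·13 + 4·10 = 66°C.
Reverse: A=4 T=6 G=9 C=3 → Tm = 2·10 + 4·12 = 68°C.
|ΔTm| = |66 − 68| = 2°C, ≤ 5°C.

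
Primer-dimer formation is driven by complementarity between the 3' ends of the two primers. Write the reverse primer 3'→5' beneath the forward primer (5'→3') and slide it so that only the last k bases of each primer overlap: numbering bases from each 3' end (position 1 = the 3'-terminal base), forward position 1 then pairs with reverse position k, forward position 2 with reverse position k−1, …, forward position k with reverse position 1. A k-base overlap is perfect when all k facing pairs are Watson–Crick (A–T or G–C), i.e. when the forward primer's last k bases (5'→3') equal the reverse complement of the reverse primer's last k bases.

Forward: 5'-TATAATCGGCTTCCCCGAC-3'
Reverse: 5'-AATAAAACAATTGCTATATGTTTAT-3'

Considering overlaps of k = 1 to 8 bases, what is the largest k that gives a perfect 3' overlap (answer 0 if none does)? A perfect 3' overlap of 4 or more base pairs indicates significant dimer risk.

Longest perfect overlap: 0 complementary base pairs; below the dimer-risk threshold (threshold 4).

Last 8 bases (5'→3') — forward …TCCCCGAC, reverse …ATGTTTAT.
Reverse complement of the reverse primer's last 8 bases: ATAAACAT; its first k bases are the reverse complement of the reverse primer's last k bases, so a perfect k-base overlap needs the forward primer's last k bases to equal them.
Comparing (forward last k vs required): k=1: C vs A ✗; k=2: AC vs AT ✗; k=3: GAC vs ATA ✗; k=4: CGAC vs ATAA ✗; k=5: CCGAC vs ATAAA ✗; k=6: CCCGAC vs ATAAAC ✗; k=7: CCCCGAC vs ATAAACA ✗; k=8: TCCCCGAC vs ATAAACAT ✗.
No overlap length from 1 to 8 is perfect, so the longest perfect 3' overlap is 0.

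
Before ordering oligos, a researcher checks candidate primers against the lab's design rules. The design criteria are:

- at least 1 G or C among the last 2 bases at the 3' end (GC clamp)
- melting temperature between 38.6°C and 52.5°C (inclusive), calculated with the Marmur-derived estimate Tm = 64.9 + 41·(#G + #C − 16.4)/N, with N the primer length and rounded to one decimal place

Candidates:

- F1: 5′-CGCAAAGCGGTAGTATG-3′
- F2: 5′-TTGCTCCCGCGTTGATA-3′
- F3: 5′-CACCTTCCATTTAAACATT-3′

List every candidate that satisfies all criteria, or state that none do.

F1 only.

F1 (17 nt, A=5 T=3 G=6 C=3): 3' end TG has 1 G/C ✓; Tm = 64.9 + 41·(9 − 16.4)/17 = 47.1°C ✓ — passes.
F2 (17 nt, A=2 T=6 G=4 C=5): 3' end TA has 0 G/C, need ≥1 ✗; Tm = 64.9 + 41·(9 − 16.4)/17 = 47.1°C ✓ — fails.
F3 (19 nt, A=6 T=7 G=0 C=6): 3' end TT has 0 G/C, need ≥1 ✗; Tm = 64.9 + 41·(6 − 16.4)/19 = 42.5°C ✓ — fails.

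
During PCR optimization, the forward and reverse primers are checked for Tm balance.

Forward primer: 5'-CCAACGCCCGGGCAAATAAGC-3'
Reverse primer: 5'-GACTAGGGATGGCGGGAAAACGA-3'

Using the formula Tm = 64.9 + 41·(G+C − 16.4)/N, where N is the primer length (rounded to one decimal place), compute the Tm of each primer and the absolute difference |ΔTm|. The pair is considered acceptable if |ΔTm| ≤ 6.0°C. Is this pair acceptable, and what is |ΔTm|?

|ΔTm| = 0.5°C; the pair is acceptable.

Forward: G+C = 13, N = 21 → Tm = 64.9 + 41·(13 − 16.4)/21 = 58.3°C.
Reverse: G+C = 13, N = 23 → Tm = 64.9 + 41·(13 − 16.4)/23 = 58.8°C.
|ΔTm| = |58.3 − 58.8| = 0.5°C, ≤ 6.0°C.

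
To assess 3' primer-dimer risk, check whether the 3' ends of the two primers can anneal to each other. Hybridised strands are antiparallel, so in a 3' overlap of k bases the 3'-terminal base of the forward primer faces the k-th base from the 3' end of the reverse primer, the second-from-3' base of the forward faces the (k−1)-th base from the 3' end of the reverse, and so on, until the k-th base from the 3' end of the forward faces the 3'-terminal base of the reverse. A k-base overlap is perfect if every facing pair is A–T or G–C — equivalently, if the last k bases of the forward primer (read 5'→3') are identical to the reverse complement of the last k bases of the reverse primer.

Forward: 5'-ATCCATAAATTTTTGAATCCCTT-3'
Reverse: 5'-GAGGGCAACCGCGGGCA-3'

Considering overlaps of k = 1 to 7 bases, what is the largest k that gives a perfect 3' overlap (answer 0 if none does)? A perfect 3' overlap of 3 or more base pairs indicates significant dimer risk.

Last 7 bases (5'→3') — forward …ATCCCTT, reverse …GCGGGCA.
Reverse complement of the reverse primer's last 7 bases: TGCCCGC; its first k bases are the reverse complement of the reverse primer's last k bases, so a perfect k-base overlap needs the forward primer's last k bases to equal them.
Comparing (forward last k vs required): k=1: T vs T ✓; k=2: TT vs TG ✗; k=3: CTT vs TGC ✗; k=4: CCTT vs TGCC ✗; k=5: CCCTT vs TGCCC ✗; k=6: TCCCTT vs TGCCCG ✗; k=7: ATCCCTT vs TGCCCGC ✗.
Only k = 1 is perfect, so the longest perfect 3' overlap is 1.

Longest perfect overlap: 1 complementary base pair; below the dimer-risk threshold (threshold 3).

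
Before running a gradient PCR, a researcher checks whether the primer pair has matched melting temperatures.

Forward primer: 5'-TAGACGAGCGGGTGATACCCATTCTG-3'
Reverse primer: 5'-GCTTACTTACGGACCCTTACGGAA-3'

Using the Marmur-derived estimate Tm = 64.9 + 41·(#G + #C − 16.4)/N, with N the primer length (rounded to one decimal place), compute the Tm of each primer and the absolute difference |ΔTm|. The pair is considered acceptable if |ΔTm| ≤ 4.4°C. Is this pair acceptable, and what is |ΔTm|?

|ΔTm| = 3.7°C; the pair is acceptable.

Forward: G+C = 14, N = 26 → Tm = 64.9 + 41·(14 − 16.4)/26 = 61.1°C.
Reverse: G+C = 12, N = 24 → Tm = 64.9 + 41·(12 − 16.4)/24 = 57.4°C.
|ΔTm| = |61.1 − 57.4| = 3.7°C, ≤ 4.4°C.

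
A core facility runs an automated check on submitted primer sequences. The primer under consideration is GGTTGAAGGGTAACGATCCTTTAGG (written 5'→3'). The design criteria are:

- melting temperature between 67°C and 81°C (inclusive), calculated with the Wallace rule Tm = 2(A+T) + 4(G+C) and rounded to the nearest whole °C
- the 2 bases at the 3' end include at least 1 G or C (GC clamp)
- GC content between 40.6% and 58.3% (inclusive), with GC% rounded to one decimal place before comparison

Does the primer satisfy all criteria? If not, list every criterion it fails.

Base counts: A=6, T=7, G=9, C=3 (length 25).
Tm: Tm = 2·13 + 4·12 = 74°C ✓
GC clamp: 3' end GG has 2 G/C ✓
GC content: GC 12/25 = 48.0% ✓

Meets all criteria.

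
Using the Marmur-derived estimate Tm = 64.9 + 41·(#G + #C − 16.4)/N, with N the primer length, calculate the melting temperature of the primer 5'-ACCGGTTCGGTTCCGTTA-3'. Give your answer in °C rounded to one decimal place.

50.3°C

Base counts: A=2, T=6, G=5, C=5; G+C = 10, N = 18.
Tm = 64.9 + 41·(10 − 16.4)/18 = 64.9 + -262.40/18 = 50.3°C.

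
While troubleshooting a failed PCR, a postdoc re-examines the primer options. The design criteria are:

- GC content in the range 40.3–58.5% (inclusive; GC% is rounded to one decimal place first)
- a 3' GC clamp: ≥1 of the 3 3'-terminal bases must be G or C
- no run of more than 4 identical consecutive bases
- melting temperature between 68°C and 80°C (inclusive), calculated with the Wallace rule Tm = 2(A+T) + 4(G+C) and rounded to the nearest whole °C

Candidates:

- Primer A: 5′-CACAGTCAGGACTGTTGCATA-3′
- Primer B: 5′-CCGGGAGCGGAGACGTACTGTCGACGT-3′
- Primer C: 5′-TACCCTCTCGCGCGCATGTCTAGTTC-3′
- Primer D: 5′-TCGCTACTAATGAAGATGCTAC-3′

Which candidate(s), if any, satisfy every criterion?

None of the candidates satisfy all criteria.

Primer A (21 nt, A=6 T=5 G=5 C=5): GC 10/21 = 47.6% ✓; 3' end ATA has 0 G/C, need ≥1 ✗; longest run = 2 ✓; Tm = 2·11 + 4·10 = 62°C, outside 68–80°C ✗ — fails.
Primer B (27 nt, A=5 T=4 G=11 C=7): GC 18/27 = 66.7%, outside 40.3–58.5% ✗; 3' end CGT has 2 G/C ✓; longest run = 3 ✓; Tm = 2·9 + 4·18 = 90°C, outside 68–80°C ✗ — fails.
Primer C (26 nt, A=3 T=8 G=5 C=10): GC 15/26 = 57.7% ✓; 3' end TTC has 1 G/C ✓; longest run = 3 ✓; Tm = 2·11 + 4·15 = 82°C, outside 68–80°C ✗ — fails.
Primer D (22 nt, A=7 T=6 G=4 C=5): GC 9/22 = 40.9% ✓; 3' end TAC has 1 G/C ✓; longest run = 2 ✓; Tm = 2·13 + 4·9 = 62°C, outside 68–80°C ✗ — fails.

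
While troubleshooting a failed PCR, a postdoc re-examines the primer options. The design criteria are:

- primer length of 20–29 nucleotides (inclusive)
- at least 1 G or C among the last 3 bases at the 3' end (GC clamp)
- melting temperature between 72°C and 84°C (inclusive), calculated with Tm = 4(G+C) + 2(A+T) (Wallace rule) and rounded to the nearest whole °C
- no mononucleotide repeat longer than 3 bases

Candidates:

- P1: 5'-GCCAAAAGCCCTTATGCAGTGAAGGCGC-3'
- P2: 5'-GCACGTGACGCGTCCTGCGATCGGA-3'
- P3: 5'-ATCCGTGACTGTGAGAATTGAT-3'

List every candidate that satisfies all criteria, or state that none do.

P2 only.

P1 (28 nt, A=8 T=4 G=8 C=8): length 28 ✓; 3' end CGC has 3 G/C ✓; Tm = 2·12 + 4·16 = 88°C, outside 72–84°C ✗; longest run = 4, exceeds 3 ✗ — fails.
P2 (25 nt, A=4 T=4 G=9 C=8): length 25 ✓; 3' end GGA has 2 G/C ✓; Tm = 2·8 + 4·17 = 84°C ✓; longest run = 2 ✓ — passes.
P3 (22 nt, A=6 T=7 G=6 C=3): length 22 ✓; 3' end GAT has 1 G/C ✓; Tm = 2·13 + 4·9 = 62°C, outside 72–84°C ✗; longest run = 2 ✓ — fails.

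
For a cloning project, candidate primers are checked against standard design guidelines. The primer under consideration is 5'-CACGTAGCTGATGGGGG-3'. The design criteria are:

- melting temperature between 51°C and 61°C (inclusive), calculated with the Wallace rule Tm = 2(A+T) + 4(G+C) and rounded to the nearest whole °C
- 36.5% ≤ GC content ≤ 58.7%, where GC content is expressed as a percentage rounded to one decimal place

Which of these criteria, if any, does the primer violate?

Fails: GC content.

Base counts: A=3, T=3, G=8, C=3 (length 17).
Tm: Tm = 2·6 + 4·11 = 56°C ✓
GC content: GC 11/17 = 64.7%, outside 36.5–58.7% ✗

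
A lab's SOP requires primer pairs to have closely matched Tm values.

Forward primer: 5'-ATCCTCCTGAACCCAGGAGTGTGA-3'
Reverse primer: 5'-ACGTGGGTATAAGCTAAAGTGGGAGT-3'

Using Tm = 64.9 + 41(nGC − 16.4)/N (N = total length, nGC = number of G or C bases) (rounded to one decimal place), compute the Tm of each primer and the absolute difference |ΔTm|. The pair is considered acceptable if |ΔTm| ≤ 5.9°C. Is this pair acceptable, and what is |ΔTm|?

|ΔTm| = 1.1°C; the pair is acceptable.

Forward: G+C = 13, N = 24 → Tm = 64.9 + 41·(13 − 16.4)/24 = 59.1°C.
Reverse: G+C = 12, N = 26 → Tm = 64.9 + 41·(12 − 16.4)/26 = 58.0°C.
|ΔTm| = |59.1 − 58.0| = 1.1°C, ≤ 5.9°C.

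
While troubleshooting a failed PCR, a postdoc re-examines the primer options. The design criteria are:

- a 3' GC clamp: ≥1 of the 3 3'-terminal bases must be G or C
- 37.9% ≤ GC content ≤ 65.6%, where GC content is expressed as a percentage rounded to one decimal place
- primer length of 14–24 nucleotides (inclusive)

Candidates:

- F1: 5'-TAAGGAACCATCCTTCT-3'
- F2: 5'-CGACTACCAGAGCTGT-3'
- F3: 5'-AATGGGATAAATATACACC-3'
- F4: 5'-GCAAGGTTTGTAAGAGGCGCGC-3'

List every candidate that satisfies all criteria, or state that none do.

F1 (17 nt, A=5 T=5 G=2 C=5): 3' end TCT has 1 G/C ✓; GC 7/17 = 41.2% ✓; length 17 ✓ — passes.
F2 (16 nt, A=4 T=3 G=4 C=5): 3' end TGT has 1 G/C ✓; GC 9/16 = 56.3% ✓; length 16 ✓ — passes.
F3 (19 nt, A=9 T=4 G=3 C=3): 3' end ACC has 2 G/C ✓; GC 6/19 = 31.6%, outside 37.9–65.6% ✗; length 19 ✓ — fails.
F4 (22 nt, A=5 T=4 G=9 C=4): 3' end CGC has 3 G/C ✓; GC 13/22 = 59.1% ✓; length 22 ✓ — passes.

F1, F2 and F4.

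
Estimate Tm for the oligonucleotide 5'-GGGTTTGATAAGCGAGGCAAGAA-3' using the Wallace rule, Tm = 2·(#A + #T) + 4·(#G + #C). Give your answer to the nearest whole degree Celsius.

68°C

Base counts: A=8, T=4, G=9, C=2 (length 23).
Tm = 2·(8+4) + 4·(9+2) = 2·12 + 4·11 = 24 + 44 = 68°C.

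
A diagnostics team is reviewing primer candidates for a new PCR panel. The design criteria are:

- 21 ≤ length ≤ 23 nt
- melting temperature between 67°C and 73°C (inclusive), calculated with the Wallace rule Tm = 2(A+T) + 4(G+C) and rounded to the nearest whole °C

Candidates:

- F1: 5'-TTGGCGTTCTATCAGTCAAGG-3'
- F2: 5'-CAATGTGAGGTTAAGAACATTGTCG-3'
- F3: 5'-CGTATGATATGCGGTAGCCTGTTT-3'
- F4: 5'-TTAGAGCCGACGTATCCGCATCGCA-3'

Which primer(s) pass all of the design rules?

None of the candidates satisfy all criteria.

F1 (21 nt, A=4 T=7 G=6 C=4): length 21 ✓; Tm = 2·11 + 4·10 = 62°C, outside 67–73°C ✗ — fails.
F2 (25 nt, A=8 T=7 G=7 C=3): length 25, outside 21–23 ✗; Tm = 2·15 + 4·10 = 70°C ✓ — fails.
F3 (24 nt, A=4 T=9 G=7 C=4): length 24, outside 21–23 ✗; Tm = 2·13 + 4·11 = 70°C ✓ — fails.
F4 (25 nt, A=6 T=5 G=6 C=8): length 25, outside 21–23 ✗; Tm = 2·11 + 4·14 = 78°C, outside 67–73°C ✗ — fails.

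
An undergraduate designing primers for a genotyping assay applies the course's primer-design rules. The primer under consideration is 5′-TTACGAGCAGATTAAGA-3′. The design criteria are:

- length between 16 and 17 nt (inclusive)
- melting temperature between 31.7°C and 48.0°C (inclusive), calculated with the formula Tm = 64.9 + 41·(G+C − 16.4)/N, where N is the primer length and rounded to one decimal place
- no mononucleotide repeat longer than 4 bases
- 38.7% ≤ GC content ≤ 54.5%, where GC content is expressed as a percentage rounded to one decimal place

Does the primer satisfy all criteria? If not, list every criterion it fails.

Fails: GC content.

Base counts: A=7, T=4, G=4, C=2 (length 17).
length: length 17 ✓
Tm: Tm = 64.9 + 41·(6 − 16.4)/17 = 39.8°C ✓
homopolymer run: longest run = 2 ✓
GC content: GC 6/17 = 35.3%, outside 38.7–54.5% ✗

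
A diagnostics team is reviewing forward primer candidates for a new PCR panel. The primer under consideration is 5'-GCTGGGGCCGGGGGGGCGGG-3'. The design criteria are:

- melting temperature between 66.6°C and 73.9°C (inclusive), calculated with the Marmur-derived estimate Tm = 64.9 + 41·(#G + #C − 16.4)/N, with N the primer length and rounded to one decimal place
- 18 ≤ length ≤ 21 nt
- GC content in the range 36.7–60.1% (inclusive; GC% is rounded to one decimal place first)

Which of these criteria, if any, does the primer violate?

Fails: GC content.

Base counts: A=0, T=1, G=15, C=4 (length 20).
Tm: Tm = 64.9 + 41·(19 − 16.4)/20 = 70.2°C ✓
length: length 20 ✓
GC content: GC 19/20 = 95.0%, outside 36.7–60.1% ✗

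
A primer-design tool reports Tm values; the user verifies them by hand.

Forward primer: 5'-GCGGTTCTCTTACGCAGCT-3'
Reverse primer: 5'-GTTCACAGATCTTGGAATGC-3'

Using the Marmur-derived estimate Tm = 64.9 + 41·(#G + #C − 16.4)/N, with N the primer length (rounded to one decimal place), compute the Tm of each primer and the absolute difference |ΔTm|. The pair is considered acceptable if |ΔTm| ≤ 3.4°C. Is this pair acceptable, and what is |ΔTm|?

Forward: G+C = 11, N = 19 → Tm = 64.9 + 41·(11 − 16.4)/19 = 53.2°C.
Reverse: G+C = 9, N = 20 → Tm = 64.9 + 41·(9 − 16.4)/20 = 49.7°C.
|ΔTm| = |53.2 − 49.7| = 3.5°C, > 3.4°C.

|ΔTm| = 3.5°C; the pair is not acceptable.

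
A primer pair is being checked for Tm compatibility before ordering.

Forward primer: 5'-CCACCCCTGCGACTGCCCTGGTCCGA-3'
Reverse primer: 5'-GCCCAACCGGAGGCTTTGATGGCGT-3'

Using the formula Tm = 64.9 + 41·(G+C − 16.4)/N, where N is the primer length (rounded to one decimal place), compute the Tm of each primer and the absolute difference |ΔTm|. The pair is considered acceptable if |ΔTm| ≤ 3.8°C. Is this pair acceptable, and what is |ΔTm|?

Forward: G+C = 19, N = 26 → Tm = 64.9 + 41·(19 − 16.4)/26 = 69.0°C.
Reverse: G+C = 16, N = 25 → Tm = 64.9 + 41·(16 − 16.4)/25 = 64.2°C.
|ΔTm| = |69.0 − 64.2| = 4.8°C, > 3.8°C.

|ΔTm| = 4.8°C; the pair is not acceptable.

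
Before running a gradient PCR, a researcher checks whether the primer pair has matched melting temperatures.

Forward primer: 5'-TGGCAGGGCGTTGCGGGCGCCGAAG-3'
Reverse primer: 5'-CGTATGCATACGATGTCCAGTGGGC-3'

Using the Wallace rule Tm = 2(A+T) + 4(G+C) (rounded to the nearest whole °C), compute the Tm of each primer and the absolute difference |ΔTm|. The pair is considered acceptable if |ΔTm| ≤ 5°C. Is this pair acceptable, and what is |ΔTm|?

|ΔTm| = 10°C; the pair is not acceptable.

Forward: A=3 T=3 G=13 C=6 → Tm = 2·6 + 4·19 = 88°C.
Reverse: A=5 T=6 G=8 C=6 → Tm = 2·11 + 4·14 = 78°C.
|ΔTm| = |88 − 78| = 10°C, > 5°C.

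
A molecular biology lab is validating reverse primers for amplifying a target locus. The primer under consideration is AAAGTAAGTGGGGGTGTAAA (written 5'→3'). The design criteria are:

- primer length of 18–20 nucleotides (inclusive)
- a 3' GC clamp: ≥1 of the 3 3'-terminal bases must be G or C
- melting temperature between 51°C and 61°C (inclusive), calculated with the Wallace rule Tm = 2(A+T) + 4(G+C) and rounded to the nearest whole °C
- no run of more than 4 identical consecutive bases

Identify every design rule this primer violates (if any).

Base counts: A=8, T=4, G=8, C=0 (length 20).
length: length 20 ✓
GC clamp: 3' end AAA has 0 G/C, need ≥1 ✗
Tm: Tm = 2·12 + 4·8 = 56°C ✓
homopolymer run: longest run = 5, exceeds 4 ✗

Fails: GC clamp, homopolymer run.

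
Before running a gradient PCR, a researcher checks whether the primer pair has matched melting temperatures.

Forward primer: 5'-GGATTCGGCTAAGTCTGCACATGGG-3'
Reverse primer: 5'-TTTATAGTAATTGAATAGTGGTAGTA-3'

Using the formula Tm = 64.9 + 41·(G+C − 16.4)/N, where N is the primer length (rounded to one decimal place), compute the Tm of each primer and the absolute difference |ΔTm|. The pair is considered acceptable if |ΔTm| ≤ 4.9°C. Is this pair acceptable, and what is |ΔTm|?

|ΔTm| = 12.5°C; the pair is not acceptable.

Forward: G+C = 14, N = 25 → Tm = 64.9 + 41·(14 − 16.4)/25 = 61.0°C.
Reverse: G+C = 6, N = 26 → Tm = 64.9 + 41·(6 − 16.4)/26 = 48.5°C.
|ΔTm| = |61.0 − 48.5| = 12.5°C, > 4.9°C.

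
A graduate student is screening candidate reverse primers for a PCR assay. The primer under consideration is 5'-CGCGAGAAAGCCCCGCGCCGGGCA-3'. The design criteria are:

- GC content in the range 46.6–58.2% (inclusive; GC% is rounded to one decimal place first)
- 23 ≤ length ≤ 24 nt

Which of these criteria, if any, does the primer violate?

Base counts: A=5, T=0, G=9, C=10 (length 24).
GC content: GC 19/24 = 79.2%, outside 46.6–58.2% ✗
length: length 24 ✓

Fails: GC content.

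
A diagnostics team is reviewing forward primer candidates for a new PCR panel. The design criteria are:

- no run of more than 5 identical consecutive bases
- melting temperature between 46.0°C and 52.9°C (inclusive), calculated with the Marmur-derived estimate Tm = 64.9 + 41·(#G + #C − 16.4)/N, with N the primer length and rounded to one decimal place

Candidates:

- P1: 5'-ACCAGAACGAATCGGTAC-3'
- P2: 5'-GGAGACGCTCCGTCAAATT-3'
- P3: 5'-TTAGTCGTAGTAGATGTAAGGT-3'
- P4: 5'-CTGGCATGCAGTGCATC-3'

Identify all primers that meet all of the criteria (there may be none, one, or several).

P1 (18 nt, A=7 T=2 G=4 C=5): longest run = 2 ✓; Tm = 64.9 + 41·(9 − 16.4)/18 = 48.0°C ✓ — passes.
P2 (19 nt, A=5 T=4 G=5 C=5): longest run = 3 ✓; Tm = 64.9 + 41·(10 − 16.4)/19 = 51.1°C ✓ — passes.
P3 (22 nt, A=6 T=8 G=7 C=1): longest run = 2 ✓; Tm = 64.9 + 41·(8 − 16.4)/22 = 49.2°C ✓ — passes.
P4 (17 nt, A=3 T=4 G=5 C=5): longest run = 2 ✓; Tm = 64.9 + 41·(10 − 16.4)/17 = 49.5°C ✓ — passes.

P1, P2, P3 and P4.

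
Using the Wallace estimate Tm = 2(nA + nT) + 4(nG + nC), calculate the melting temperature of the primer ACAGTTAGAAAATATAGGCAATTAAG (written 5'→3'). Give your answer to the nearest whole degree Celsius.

Base counts: A=13, T=6, G=5, C=2 (length 26).
Tm = 2·(13+6) + 4·(5+2) = 2·19 + 4·7 = 38 + 28 = 66°C.

66°C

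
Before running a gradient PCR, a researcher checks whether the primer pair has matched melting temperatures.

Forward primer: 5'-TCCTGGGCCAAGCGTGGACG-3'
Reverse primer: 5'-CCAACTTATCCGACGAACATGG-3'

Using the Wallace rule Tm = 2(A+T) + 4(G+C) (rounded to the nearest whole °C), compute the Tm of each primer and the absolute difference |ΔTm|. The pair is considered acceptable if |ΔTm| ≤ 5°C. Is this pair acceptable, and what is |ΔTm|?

|ΔTm| = 2°C; the pair is acceptable.

Forward: A=3 T=3 G=8 C=6 → Tm = 2·6 + 4·14 = 68°C.
Reverse: A=7 T=4 G=4 C=7 → Tm = 2·11 + 4·11 = 66°C.
|ΔTm| = |68 − 66| = 2°C, ≤ 5°C.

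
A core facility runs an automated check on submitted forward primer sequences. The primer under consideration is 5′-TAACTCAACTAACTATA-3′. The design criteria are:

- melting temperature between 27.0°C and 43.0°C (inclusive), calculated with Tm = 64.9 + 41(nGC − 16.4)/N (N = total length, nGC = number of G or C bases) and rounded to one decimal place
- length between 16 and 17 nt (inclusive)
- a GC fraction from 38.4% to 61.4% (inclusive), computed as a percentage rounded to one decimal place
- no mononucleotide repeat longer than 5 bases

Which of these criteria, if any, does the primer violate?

Base counts: A=8, T=5, G=0, C=4 (length 17).
Tm: Tm = 64.9 + 41·(4 − 16.4)/17 = 35.0°C ✓
length: length 17 ✓
GC content: GC 4/17 = 23.5%, outside 38.4–61.4% ✗
homopolymer run: longest run = 2 ✓

Fails: GC content.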